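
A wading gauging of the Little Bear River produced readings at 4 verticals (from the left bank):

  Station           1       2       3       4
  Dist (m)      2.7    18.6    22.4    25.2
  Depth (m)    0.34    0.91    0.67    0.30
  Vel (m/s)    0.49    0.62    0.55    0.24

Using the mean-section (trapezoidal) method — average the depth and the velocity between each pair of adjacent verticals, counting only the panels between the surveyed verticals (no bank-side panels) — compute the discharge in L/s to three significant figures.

7810 L/s

Panel 1-2: Δb = 15.9 m, d̄ = (0.34+0.91)/2 = 0.625, v̄ = (0.49+0.62)/2 = 0.555 → q = 15.9×0.625×0.555 = 5.515 m³/s
Panel 2-3: Δb = 3.8 m, d̄ = (0.91+0.67)/2 = 0.79, v̄ = (0.62+0.55)/2 = 0.585 → q = 3.8×0.79×0.585 = 1.756 m³/s
Panel 3-4: Δb = 2.8 m, d̄ = (0.67+0.30)/2 = 0.485, v̄ = (0.55+0.24)/2 = 0.395 → q = 2.8×0.485×0.395 = 0.5364 m³/s
Q = Σ q = 7.808 m³/s
= 7.808 × 1000 = 7808 L/s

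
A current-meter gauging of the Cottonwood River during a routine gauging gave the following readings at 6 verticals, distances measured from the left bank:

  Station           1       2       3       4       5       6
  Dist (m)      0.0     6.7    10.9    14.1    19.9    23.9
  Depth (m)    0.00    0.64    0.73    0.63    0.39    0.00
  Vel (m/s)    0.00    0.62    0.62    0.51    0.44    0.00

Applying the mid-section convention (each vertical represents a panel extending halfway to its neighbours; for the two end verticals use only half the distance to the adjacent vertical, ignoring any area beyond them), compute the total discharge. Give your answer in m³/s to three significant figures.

6.12 m³/s

w_2 = (10.9 − 0.0)/2 = 5.45 m; q_2 = 0.62 × 0.64 × 5.45 = 2.163 m³/s
w_3 = (14.1 − 6.7)/2 = 3.7 m; q_3 = 0.62 × 0.73 × 3.7 = 1.675 m³/s
w_4 = (19.9 − 10.9)/2 = 4.5 m; q_4 = 0.51 × 0.63 × 4.5 = 1.446 m³/s
w_5 = (23.9 − 14.1)/2 = 4.9 m; q_5 = 0.44 × 0.39 × 4.9 = 0.8408 m³/s
Stations 1, 6 contribute zero (depth or velocity is 0).
Q = Σ qᵢ = 6.124 m³/s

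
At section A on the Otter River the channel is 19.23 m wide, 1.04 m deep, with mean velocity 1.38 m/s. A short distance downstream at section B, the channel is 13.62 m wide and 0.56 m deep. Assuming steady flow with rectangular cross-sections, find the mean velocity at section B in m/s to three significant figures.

3.62 m/s

Q = A₁V₁ = (19.23×1.04) × 1.38 = 27.60 m³/s
A₂ = 13.62 × 0.56 = 7.627 m²
V₂ = Q/A₂ = 27.60/7.627 = 3.618 m/s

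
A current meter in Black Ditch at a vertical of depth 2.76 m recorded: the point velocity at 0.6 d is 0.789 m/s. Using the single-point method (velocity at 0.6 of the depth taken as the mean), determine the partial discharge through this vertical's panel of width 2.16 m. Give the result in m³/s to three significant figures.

v̄ = v₀.₆ = 0.789 m/s
q = v̄ × d × w = 0.7890 × 2.76 × 2.16 = 4.704 m³/s

4.70 m³/s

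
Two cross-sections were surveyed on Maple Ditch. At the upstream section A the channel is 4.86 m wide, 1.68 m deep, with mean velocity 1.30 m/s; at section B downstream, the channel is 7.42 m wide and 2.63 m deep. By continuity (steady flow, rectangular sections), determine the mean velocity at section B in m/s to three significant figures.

Q = A₁V₁ = (4.86×1.68) × 1.30 = 10.61 m³/s
A₂ = 7.42 × 2.63 = 19.51 m²
V₂ = Q/A₂ = 10.61/19.51 = 0.5439 m/s

0.544 m/s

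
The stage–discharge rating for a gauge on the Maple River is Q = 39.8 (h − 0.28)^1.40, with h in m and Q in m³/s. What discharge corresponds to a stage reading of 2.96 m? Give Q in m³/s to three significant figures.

158 m³/s

Q = 39.8 × (2.96 − 0.28)^1.40 = 39.8 × 2.68^1.40 = 158.2 m³/s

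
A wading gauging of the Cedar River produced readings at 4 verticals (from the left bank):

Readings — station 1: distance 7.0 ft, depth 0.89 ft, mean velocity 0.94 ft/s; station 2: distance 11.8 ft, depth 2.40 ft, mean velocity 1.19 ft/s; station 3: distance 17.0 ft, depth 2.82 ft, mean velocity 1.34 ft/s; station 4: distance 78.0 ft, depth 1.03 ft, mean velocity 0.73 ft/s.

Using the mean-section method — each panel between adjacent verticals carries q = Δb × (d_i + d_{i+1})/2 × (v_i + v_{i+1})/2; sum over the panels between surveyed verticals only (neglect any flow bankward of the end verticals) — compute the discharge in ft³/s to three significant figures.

147 ft³/s

Panel 1-2: Δb = 4.8 ft, d̄ = (0.89+2.40)/2 = 1.645, v̄ = (0.94+1.19)/2 = 1.065 → q = 4.8×1.645×1.065 = 8.409 ft³/s
Panel 2-3: Δb = 5.2 ft, d̄ = (2.40+2.82)/2 = 2.61, v̄ = (1.19+1.34)/2 = 1.265 → q = 5.2×2.61×1.265 = 17.17 ft³/s
Panel 3-4: Δb = 61 ft, d̄ = (2.82+1.03)/2 = 1.925, v̄ = (1.34+0.73)/2 = 1.035 → q = 61×1.925×1.035 = 121.5 ft³/s
Q = Σ q = 147.1 ft³/s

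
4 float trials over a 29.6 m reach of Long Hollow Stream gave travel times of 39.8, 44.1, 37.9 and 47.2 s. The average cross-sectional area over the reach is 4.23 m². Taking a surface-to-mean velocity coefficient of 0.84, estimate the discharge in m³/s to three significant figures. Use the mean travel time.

t̄ = (39.8 + 44.1 + 37.9 + 47.2) / 4 = 42.25 s
v_surface = L / t̄ = 29.6 / 42.25 = 0.7006 m/s
v_mean = 0.84 × 0.7006 = 0.5885 m/s
Q = A × v_mean = 4.23 × 0.5885 = 2.489 m³/s

2.49 m³/s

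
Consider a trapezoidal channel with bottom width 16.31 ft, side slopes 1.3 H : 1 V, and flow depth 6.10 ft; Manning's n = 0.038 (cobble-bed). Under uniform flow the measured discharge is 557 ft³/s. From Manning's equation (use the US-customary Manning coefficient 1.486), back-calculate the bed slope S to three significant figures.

0.00143

A = (b + z·y)·y = (16.31 + 1.3×6.10)×6.10 = 147.9 ft²
P = b + 2y√(1+z²) = 16.31 + 2×6.10×√(1+1.3²) = 36.32 ft
R = A/P = 147.9/36.32 = 4.071 ft
S = (Q·n / (1.486·A·R^(2/3)))² = (557×0.038 / (1.486×147.9×2.550))² = 0.001427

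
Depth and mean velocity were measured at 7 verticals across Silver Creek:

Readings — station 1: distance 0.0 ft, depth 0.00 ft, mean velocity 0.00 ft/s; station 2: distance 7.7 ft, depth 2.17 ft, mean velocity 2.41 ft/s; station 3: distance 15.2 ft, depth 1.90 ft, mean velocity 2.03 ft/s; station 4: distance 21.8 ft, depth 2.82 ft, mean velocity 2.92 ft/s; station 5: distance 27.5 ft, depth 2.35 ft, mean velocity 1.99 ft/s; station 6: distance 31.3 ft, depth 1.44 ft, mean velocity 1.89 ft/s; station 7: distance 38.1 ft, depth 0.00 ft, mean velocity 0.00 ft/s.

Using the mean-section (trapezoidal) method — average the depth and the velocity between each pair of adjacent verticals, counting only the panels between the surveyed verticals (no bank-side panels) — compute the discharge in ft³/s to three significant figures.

Panel 1-2: Δb = 7.7 ft, d̄ = (0.00+2.17)/2 = 1.085, v̄ = (0.00+2.41)/2 = 1.205 → q = 7.7×1.085×1.205 = 10.07 ft³/s
Panel 2-3: Δb = 7.5 ft, d̄ = (2.17+1.90)/2 = 2.035, v̄ = (2.41+2.03)/2 = 2.22 → q = 7.5×2.035×2.22 = 33.88 ft³/s
Panel 3-4: Δb = 6.6 ft, d̄ = (1.90+2.82)/2 = 2.36, v̄ = (2.03+2.92)/2 = 2.475 → q = 6.6×2.36×2.475 = 38.55 ft³/s
Panel 4-5: Δb = 5.7 ft, d̄ = (2.82+2.35)/2 = 2.585, v̄ = (2.92+1.99)/2 = 2.455 → q = 5.7×2.585×2.455 = 36.17 ft³/s
Panel 5-6: Δb = 3.8 ft, d̄ = (2.35+1.44)/2 = 1.895, v̄ = (1.99+1.89)/2 = 1.94 → q = 3.8×1.895×1.94 = 13.97 ft³/s
Panel 6-7: Δb = 6.8 ft, d̄ = (1.44+0.00)/2 = 0.72, v̄ = (1.89+0.00)/2 = 0.945 → q = 6.8×0.72×0.945 = 4.627 ft³/s
Q = Σ q = 137.3 ft³/s

137 ft³/s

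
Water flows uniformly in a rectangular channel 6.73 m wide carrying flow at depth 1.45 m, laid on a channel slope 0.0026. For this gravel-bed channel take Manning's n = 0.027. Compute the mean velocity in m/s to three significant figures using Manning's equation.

1.91 m/s

A = b·y = 6.73 × 1.45 = 9.759 m²
P = b + 2y = 6.73 + 2×1.45 = 9.630 m
R = A/P = 9.759/9.630 = 1.013 m
Q = (1/n)·A·R^(2/3)·S^(1/2) = (1/0.027) × 9.759 × 1.013^(2/3) × 0.0026^(1/2) = 18.59 m³/s
V = Q/A = 18.59/9.759 = 1.905 m/s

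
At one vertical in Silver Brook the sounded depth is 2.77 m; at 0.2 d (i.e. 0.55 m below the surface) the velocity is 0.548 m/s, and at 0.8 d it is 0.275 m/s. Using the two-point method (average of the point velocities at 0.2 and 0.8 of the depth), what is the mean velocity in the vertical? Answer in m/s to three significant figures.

v̄ = (0.548 + 0.275) / 2 = 0.4115 m/s

0.412 m/s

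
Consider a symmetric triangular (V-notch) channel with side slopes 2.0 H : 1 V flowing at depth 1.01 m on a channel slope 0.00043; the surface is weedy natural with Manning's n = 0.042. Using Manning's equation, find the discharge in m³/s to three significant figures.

0.593 m³/s

A = z·y² = 2.0×1.01² = 2.040 m²
P = 2y√(1+z²) = 2×1.01×√(1+2.0²) = 4.517 m
R = A/P = 2.040/4.517 = 0.4517 m
Q = (1/n)·A·R^(2/3)·S^(1/2) = (1/0.042) × 2.040 × 0.4517^(2/3) × 0.00043^(1/2) = 0.5930 m³/s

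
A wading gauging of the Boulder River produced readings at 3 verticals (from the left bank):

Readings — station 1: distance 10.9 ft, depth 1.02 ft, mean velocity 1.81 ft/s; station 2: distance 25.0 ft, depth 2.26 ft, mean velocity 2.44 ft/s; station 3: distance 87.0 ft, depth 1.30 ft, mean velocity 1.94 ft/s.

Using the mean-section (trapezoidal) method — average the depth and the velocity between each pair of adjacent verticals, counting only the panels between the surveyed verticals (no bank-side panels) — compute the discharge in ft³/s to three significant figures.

Panel 1-2: Δb = 14.1 ft, d̄ = (1.02+2.26)/2 = 1.64, v̄ = (1.81+2.44)/2 = 2.125 → q = 14.1×1.64×2.125 = 49.14 ft³/s
Panel 2-3: Δb = 62 ft, d̄ = (2.26+1.30)/2 = 1.78, v̄ = (2.44+1.94)/2 = 2.19 → q = 62×1.78×2.19 = 241.7 ft³/s
Q = Σ q = 290.8 ft³/s

291 ft³/s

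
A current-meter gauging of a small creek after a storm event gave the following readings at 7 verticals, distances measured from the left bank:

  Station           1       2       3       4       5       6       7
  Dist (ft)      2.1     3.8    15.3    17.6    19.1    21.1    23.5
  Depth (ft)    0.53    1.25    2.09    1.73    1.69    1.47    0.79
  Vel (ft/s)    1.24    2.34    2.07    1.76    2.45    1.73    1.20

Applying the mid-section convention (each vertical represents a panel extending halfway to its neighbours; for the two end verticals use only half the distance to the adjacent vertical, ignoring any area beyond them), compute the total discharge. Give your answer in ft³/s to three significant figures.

w_1 = (3.8 − 2.1)/2 = 0.85 ft; q_1 = 1.24 × 0.53 × 0.85 = 0.5586 ft³/s
w_2 = (15.3 − 2.1)/2 = 6.6 ft; q_2 = 2.34 × 1.25 × 6.6 = 19.31 ft³/s
w_3 = (17.6 − 3.8)/2 = 6.9 ft; q_3 = 2.07 × 2.09 × 6.9 = 29.85 ft³/s
w_4 = (19.1 − 15.3)/2 = 1.9 ft; q_4 = 1.76 × 1.73 × 1.9 = 5.785 ft³/s
w_5 = (21.1 − 17.6)/2 = 1.75 ft; q_5 = 2.45 × 1.69 × 1.75 = 7.246 ft³/s
w_6 = (23.5 − 19.1)/2 = 2.2 ft; q_6 = 1.73 × 1.47 × 2.2 = 5.595 ft³/s
w_7 = (23.5 − 21.1)/2 = 1.2 ft; q_7 = 1.20 × 0.79 × 1.2 = 1.138 ft³/s
Q = Σ qᵢ = 69.48 ft³/s

69.5 ft³/s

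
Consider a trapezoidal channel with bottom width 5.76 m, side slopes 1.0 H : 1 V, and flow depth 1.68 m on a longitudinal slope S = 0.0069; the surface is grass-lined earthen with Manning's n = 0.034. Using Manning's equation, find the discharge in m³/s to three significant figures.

34.3 m³/s

A = (b + z·y)·y = (5.76 + 1.0×1.68)×1.68 = 12.50 m²
P = b + 2y√(1+z²) = 5.76 + 2×1.68×√(1+1.0²) = 10.51 m
R = A/P = 12.50/10.51 = 1.189 m
Q = (1/n)·A·R^(2/3)·S^(1/2) = (1/0.034) × 12.50 × 1.189^(2/3) × 0.0069^(1/2) = 34.27 m³/s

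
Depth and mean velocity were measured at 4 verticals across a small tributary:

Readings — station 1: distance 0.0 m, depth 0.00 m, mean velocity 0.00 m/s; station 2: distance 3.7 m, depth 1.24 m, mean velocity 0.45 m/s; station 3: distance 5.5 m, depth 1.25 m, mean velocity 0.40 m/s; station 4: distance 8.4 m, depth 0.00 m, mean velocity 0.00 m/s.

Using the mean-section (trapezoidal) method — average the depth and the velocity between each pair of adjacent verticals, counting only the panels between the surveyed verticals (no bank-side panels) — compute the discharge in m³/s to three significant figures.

Panel 1-2: Δb = 3.7 m, d̄ = (0.00+1.24)/2 = 0.62, v̄ = (0.00+0.45)/2 = 0.225 → q = 3.7×0.62×0.225 = 0.5162 m³/s
Panel 2-3: Δb = 1.8 m, d̄ = (1.24+1.25)/2 = 1.245, v̄ = (0.45+0.40)/2 = 0.425 → q = 1.8×1.245×0.425 = 0.9524 m³/s
Panel 3-4: Δb = 2.9 m, d̄ = (1.25+0.00)/2 = 0.625, v̄ = (0.40+0.00)/2 = 0.2 → q = 2.9×0.625×0.2 = 0.3625 m³/s
Q = Σ q = 1.831 m³/s

1.83 m³/s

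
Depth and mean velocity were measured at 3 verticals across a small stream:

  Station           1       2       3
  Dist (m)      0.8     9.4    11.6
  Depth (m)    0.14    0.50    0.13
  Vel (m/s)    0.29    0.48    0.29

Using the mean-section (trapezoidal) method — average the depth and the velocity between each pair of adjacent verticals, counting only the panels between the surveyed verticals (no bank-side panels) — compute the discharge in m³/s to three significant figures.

1.33 m³/s

Panel 1-2: Δb = 8.6 m, d̄ = (0.14+0.50)/2 = 0.32, v̄ = (0.29+0.48)/2 = 0.385 → q = 8.6×0.32×0.385 = 1.060 m³/s
Panel 2-3: Δb = 2.2 m, d̄ = (0.50+0.13)/2 = 0.315, v̄ = (0.48+0.29)/2 = 0.385 → q = 2.2×0.315×0.385 = 0.2668 m³/s
Q = Σ q = 1.326 m³/s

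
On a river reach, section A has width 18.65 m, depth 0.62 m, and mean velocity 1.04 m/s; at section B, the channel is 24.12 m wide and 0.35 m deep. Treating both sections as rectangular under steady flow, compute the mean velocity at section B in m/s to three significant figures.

Q = A₁V₁ = (18.65×0.62) × 1.04 = 12.03 m³/s
A₂ = 24.12 × 0.35 = 8.442 m²
V₂ = Q/A₂ = 12.03/8.442 = 1.424 m/s

1.42 m/s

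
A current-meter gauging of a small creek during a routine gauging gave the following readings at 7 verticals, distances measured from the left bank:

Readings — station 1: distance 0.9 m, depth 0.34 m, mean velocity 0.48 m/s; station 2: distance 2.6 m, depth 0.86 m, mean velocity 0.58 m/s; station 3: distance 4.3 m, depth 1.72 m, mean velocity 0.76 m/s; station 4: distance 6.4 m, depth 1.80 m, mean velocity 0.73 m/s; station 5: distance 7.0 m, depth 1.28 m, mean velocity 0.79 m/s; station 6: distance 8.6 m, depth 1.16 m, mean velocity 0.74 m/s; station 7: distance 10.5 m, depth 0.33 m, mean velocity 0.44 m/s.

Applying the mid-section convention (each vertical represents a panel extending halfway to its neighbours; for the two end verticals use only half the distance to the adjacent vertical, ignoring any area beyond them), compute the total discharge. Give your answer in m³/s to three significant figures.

w_1 = (2.6 − 0.9)/2 = 0.85 m; q_1 = 0.48 × 0.34 × 0.85 = 0.1387 m³/s
w_2 = (4.3 − 0.9)/2 = 1.7 m; q_2 = 0.58 × 0.86 × 1.7 = 0.8480 m³/s
w_3 = (6.4 − 2.6)/2 = 1.9 m; q_3 = 0.76 × 1.72 × 1.9 = 2.484 m³/s
w_4 = (7.0 − 4.3)/2 = 1.35 m; q_4 = 0.73 × 1.80 × 1.35 = 1.774 m³/s
w_5 = (8.6 − 6.4)/2 = 1.1 m; q_5 = 0.79 × 1.28 × 1.1 = 1.112 m³/s
w_6 = (10.5 − 7.0)/2 = 1.75 m; q_6 = 0.74 × 1.16 × 1.75 = 1.502 m³/s
w_7 = (10.5 − 8.6)/2 = 0.95 m; q_7 = 0.44 × 0.33 × 0.95 = 0.1379 m³/s
Q = Σ qᵢ = 7.997 m³/s

8.00 m³/s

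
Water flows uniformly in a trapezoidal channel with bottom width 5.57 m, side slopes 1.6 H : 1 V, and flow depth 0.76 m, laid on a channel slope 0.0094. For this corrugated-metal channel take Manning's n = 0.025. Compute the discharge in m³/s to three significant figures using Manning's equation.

A = (b + z·y)·y = (5.57 + 1.6×0.76)×0.76 = 5.157 m²
P = b + 2y√(1+z²) = 5.57 + 2×0.76×√(1+1.6²) = 8.438 m
R = A/P = 5.157/8.438 = 0.6112 m
Q = (1/n)·A·R^(2/3)·S^(1/2) = (1/0.025) × 5.157 × 0.6112^(2/3) × 0.0094^(1/2) = 14.40 m³/s

14.4 m³/s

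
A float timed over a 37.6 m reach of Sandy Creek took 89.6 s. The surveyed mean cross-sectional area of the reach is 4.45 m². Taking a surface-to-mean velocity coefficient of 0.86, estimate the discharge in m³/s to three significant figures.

1.61 m³/s

v_surface = L / t̄ = 37.6 / 89.6 = 0.4196 m/s
v_mean = 0.86 × 0.4196 = 0.3609 m/s
Q = A × v_mean = 4.45 × 0.3609 = 1.606 m³/s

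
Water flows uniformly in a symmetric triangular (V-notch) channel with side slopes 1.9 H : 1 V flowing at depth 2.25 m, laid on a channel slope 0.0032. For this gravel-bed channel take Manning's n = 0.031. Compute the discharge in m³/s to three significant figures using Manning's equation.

A = z·y² = 1.9×2.25² = 9.619 m²
P = 2y√(1+z²) = 2×2.25×√(1+1.9²) = 9.662 m
R = A/P = 9.619/9.662 = 0.9955 m
Q = (1/n)·A·R^(2/3)·S^(1/2) = (1/0.031) × 9.619 × 0.9955^(2/3) × 0.0032^(1/2) = 17.50 m³/s

17.5 m³/s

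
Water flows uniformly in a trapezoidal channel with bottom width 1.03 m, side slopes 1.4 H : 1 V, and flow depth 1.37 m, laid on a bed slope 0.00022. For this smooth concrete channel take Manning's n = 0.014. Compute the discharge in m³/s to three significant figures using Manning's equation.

3.38 m³/s

A = (b + z·y)·y = (1.03 + 1.4×1.37)×1.37 = 4.039 m²
P = b + 2y√(1+z²) = 1.03 + 2×1.37×√(1+1.4²) = 5.744 m
R = A/P = 4.039/5.744 = 0.7031 m
Q = (1/n)·A·R^(2/3)·S^(1/2) = (1/0.014) × 4.039 × 0.7031^(2/3) × 0.00022^(1/2) = 3.383 m³/s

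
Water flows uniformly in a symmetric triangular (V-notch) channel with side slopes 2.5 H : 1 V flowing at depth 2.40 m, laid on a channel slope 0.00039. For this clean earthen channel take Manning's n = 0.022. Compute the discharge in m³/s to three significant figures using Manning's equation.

13.9 m³/s

A = z·y² = 2.5×2.40² = 14.40 m²
P = 2y√(1+z²) = 2×2.40×√(1+2.5²) = 12.92 m
R = A/P = 14.40/12.92 = 1.114 m
Q = (1/n)·A·R^(2/3)·S^(1/2) = (1/0.022) × 14.40 × 1.114^(2/3) × 0.00039^(1/2) = 13.89 m³/s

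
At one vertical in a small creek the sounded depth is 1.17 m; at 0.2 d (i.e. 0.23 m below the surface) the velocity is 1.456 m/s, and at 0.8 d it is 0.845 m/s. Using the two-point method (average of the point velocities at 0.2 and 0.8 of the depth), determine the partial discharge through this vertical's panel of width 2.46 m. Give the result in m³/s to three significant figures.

v̄ = (1.456 + 0.845) / 2 = 1.151 m/s
q = v̄ × d × w = 1.151 × 1.17 × 2.46 = 3.311 m³/s

3.31 m³/s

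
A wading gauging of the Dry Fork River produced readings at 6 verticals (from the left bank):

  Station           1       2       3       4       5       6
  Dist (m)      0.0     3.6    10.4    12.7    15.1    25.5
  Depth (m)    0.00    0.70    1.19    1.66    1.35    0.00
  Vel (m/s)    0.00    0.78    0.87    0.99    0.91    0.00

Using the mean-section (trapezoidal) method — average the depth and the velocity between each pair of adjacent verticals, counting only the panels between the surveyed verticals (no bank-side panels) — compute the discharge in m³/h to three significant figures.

55700 m³/h

Panel 1-2: Δb = 3.6 m, d̄ = (0.00+0.70)/2 = 0.35, v̄ = (0.00+0.78)/2 = 0.39 → q = 3.6×0.35×0.39 = 0.4914 m³/s
Panel 2-3: Δb = 6.8 m, d̄ = (0.70+1.19)/2 = 0.945, v̄ = (0.78+0.87)/2 = 0.825 → q = 6.8×0.945×0.825 = 5.301 m³/s
Panel 3-4: Δb = 2.3 m, d̄ = (1.19+1.66)/2 = 1.425, v̄ = (0.87+0.99)/2 = 0.93 → q = 2.3×1.425×0.93 = 3.048 m³/s
Panel 4-5: Δb = 2.4 m, d̄ = (1.66+1.35)/2 = 1.505, v̄ = (0.99+0.91)/2 = 0.95 → q = 2.4×1.505×0.95 = 3.431 m³/s
Panel 5-6: Δb = 10.4 m, d̄ = (1.35+0.00)/2 = 0.675, v̄ = (0.91+0.00)/2 = 0.455 → q = 10.4×0.675×0.455 = 3.194 m³/s
Q = Σ q = 15.47 m³/s
= 15.47 × 3600 = 55680 m³/h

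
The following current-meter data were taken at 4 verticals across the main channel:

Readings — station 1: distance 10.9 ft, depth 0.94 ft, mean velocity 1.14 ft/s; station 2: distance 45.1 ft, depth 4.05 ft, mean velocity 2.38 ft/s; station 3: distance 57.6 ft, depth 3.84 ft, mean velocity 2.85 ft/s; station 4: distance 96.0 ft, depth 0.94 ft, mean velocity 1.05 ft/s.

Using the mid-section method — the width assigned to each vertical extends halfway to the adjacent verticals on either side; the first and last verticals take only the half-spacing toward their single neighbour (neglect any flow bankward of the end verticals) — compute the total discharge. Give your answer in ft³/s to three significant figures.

541 ft³/s

w_1 = (45.1 − 10.9)/2 = 17.1 ft; q_1 = 1.14 × 0.94 × 17.1 = 18.32 ft³/s
w_2 = (57.6 − 10.9)/2 = 23.35 ft; q_2 = 2.38 × 4.05 × 23.35 = 225.1 ft³/s
w_3 = (96.0 − 45.1)/2 = 25.45 ft; q_3 = 2.85 × 3.84 × 25.45 = 278.5 ft³/s
w_4 = (96.0 − 57.6)/2 = 19.2 ft; q_4 = 1.05 × 0.94 × 19.2 = 18.95 ft³/s
Q = Σ qᵢ = 540.9 ft³/s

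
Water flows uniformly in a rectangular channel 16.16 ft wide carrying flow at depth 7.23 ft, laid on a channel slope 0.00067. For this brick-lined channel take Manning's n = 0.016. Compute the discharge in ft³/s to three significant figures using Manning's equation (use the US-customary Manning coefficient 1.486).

686 ft³/s

A = b·y = 16.16 × 7.23 = 116.8 ft²
P = b + 2y = 16.16 + 2×7.23 = 30.62 ft
R = A/P = 116.8/30.62 = 3.816 ft
Q = (1.486/n)·A·R^(2/3)·S^(1/2) = (1.486/0.016) × 116.8 × 3.816^(2/3) × 0.00067^(1/2) = 685.9 ft³/s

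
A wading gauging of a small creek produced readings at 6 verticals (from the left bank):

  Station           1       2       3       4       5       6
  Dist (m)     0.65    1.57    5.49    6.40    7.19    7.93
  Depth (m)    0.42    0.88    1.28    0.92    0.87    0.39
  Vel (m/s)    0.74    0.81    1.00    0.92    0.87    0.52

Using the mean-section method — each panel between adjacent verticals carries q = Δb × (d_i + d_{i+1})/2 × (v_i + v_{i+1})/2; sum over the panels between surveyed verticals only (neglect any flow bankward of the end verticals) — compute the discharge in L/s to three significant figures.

Panel 1-2: Δb = 0.92 m, d̄ = (0.42+0.88)/2 = 0.65, v̄ = (0.74+0.81)/2 = 0.775 → q = 0.92×0.65×0.775 = 0.4635 m³/s
Panel 2-3: Δb = 3.92 m, d̄ = (0.88+1.28)/2 = 1.08, v̄ = (0.81+1.00)/2 = 0.905 → q = 3.92×1.08×0.905 = 3.831 m³/s
Panel 3-4: Δb = 0.91 m, d̄ = (1.28+0.92)/2 = 1.1, v̄ = (1.00+0.92)/2 = 0.96 → q = 0.91×1.1×0.96 = 0.9610 m³/s
Panel 4-5: Δb = 0.79 m, d̄ = (0.92+0.87)/2 = 0.895, v̄ = (0.92+0.87)/2 = 0.895 → q = 0.79×0.895×0.895 = 0.6328 m³/s
Panel 5-6: Δb = 0.74 m, d̄ = (0.87+0.39)/2 = 0.63, v̄ = (0.87+0.52)/2 = 0.695 → q = 0.74×0.63×0.695 = 0.3240 m³/s
Q = Σ q = 6.213 m³/s
= 6.213 × 1000 = 6213 L/s

6210 L/s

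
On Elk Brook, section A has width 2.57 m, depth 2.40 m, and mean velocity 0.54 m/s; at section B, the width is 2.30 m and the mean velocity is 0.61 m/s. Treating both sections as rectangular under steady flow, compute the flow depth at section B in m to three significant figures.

Q = A₁V₁ = (2.57×2.40) × 0.54 = 3.331 m³/s
d₂ = Q/(b₂ V₂) = 3.331/(2.30×0.61) = 2.374 m

2.37 m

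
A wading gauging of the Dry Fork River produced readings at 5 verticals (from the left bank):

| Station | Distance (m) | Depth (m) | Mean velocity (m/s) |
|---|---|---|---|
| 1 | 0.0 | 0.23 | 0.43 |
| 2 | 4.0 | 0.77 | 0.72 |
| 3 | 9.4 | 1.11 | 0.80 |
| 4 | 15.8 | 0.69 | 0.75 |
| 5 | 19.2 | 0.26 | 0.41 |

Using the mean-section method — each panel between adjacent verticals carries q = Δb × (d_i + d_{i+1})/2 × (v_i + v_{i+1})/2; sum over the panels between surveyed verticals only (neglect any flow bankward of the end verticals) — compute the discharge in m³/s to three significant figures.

10.4 m³/s

Panel 1-2: Δb = 4 m, d̄ = (0.23+0.77)/2 = 0.5, v̄ = (0.43+0.72)/2 = 0.575 → q = 4×0.5×0.575 = 1.150 m³/s
Panel 2-3: Δb = 5.4 m, d̄ = (0.77+1.11)/2 = 0.94, v̄ = (0.72+0.80)/2 = 0.76 → q = 5.4×0.94×0.76 = 3.858 m³/s
Panel 3-4: Δb = 6.4 m, d̄ = (1.11+0.69)/2 = 0.9, v̄ = (0.80+0.75)/2 = 0.775 → q = 6.4×0.9×0.775 = 4.464 m³/s
Panel 4-5: Δb = 3.4 m, d̄ = (0.69+0.26)/2 = 0.475, v̄ = (0.75+0.41)/2 = 0.58 → q = 3.4×0.475×0.58 = 0.9367 m³/s
Q = Σ q = 10.41 m³/s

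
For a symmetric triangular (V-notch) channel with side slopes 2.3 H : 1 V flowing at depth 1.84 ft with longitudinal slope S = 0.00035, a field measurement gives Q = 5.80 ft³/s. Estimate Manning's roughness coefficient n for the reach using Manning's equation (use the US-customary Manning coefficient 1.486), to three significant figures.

0.0333

A = z·y² = 2.3×1.84² = 7.787 ft²
P = 2y√(1+z²) = 2×1.84×√(1+2.3²) = 9.229 ft
R = A/P = 7.787/9.229 = 0.8437 ft
n = (1.486/Q)·A·R^(2/3)·S^(1/2) = (1.486/5.80) × 7.787 × 0.8929 × 0.01871 = 0.03333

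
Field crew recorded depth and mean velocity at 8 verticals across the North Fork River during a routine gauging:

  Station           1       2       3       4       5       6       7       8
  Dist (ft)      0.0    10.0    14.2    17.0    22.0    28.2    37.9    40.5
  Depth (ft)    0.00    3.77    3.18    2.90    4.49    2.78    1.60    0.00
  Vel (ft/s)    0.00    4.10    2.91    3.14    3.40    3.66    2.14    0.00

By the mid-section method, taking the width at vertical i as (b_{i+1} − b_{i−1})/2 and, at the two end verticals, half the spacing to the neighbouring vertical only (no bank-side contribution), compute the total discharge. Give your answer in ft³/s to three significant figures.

365 ft³/s

w_2 = (14.2 − 0.0)/2 = 7.1 ft; q_2 = 4.10 × 3.77 × 7.1 = 109.7 ft³/s
w_3 = (17.0 − 10.0)/2 = 3.5 ft; q_3 = 2.91 × 3.18 × 3.5 = 32.39 ft³/s
w_4 = (22.0 − 14.2)/2 = 3.9 ft; q_4 = 3.14 × 2.90 × 3.9 = 35.51 ft³/s
w_5 = (28.2 − 17.0)/2 = 5.6 ft; q_5 = 3.40 × 4.49 × 5.6 = 85.49 ft³/s
w_6 = (37.9 − 22.0)/2 = 7.95 ft; q_6 = 3.66 × 2.78 × 7.95 = 80.89 ft³/s
w_7 = (40.5 − 28.2)/2 = 6.15 ft; q_7 = 2.14 × 1.60 × 6.15 = 21.06 ft³/s
Stations 1, 8 contribute zero (depth or velocity is 0).
Q = Σ qᵢ = 365.1 ft³/s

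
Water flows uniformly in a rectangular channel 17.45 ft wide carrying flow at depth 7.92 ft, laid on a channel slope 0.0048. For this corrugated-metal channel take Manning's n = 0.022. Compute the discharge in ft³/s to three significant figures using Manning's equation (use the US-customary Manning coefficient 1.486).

1670 ft³/s

A = b·y = 17.45 × 7.92 = 138.2 ft²
P = b + 2y = 17.45 + 2×7.92 = 33.29 ft
R = A/P = 138.2/33.29 = 4.152 ft
Q = (1.486/n)·A·R^(2/3)·S^(1/2) = (1.486/0.022) × 138.2 × 4.152^(2/3) × 0.0048^(1/2) = 1671 ft³/s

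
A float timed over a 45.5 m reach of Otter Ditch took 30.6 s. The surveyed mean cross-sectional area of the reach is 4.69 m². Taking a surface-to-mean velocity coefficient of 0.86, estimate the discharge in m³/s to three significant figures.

6.00 m³/s

v_surface = L / t̄ = 45.5 / 30.6 = 1.487 m/s
v_mean = 0.86 × 1.487 = 1.279 m/s
Q = A × v_mean = 4.69 × 1.279 = 5.997 m³/s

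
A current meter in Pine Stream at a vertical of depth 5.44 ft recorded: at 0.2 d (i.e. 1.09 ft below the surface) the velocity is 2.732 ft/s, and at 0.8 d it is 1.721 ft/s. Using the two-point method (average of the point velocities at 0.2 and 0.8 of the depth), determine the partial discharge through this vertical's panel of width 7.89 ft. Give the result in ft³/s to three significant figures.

95.6 ft³/s

v̄ = (2.732 + 1.721) / 2 = 2.227 ft/s
q = v̄ × d × w = 2.227 × 5.44 × 7.89 = 95.56 ft³/s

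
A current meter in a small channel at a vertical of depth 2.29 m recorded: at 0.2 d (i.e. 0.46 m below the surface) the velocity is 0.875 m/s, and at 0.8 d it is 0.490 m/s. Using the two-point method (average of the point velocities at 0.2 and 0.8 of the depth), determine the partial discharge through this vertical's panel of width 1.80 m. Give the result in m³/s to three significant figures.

2.81 m³/s

v̄ = (0.875 + 0.490) / 2 = 0.6825 m/s
q = v̄ × d × w = 0.6825 × 2.29 × 1.80 = 2.813 m³/s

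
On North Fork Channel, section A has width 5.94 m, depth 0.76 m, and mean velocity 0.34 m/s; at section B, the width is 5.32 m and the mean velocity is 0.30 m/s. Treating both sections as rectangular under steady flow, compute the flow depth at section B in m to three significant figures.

0.962 m

Q = A₁V₁ = (5.94×0.76) × 0.34 = 1.535 m³/s
d₂ = Q/(b₂ V₂) = 1.535/(5.32×0.30) = 0.9617 m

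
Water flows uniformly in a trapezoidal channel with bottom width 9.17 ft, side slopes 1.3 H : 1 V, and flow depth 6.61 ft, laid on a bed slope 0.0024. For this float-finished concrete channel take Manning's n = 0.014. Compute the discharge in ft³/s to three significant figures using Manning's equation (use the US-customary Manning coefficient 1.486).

1490 ft³/s

A = (b + z·y)·y = (9.17 + 1.3×6.61)×6.61 = 117.4 ft²
P = b + 2y√(1+z²) = 9.17 + 2×6.61×√(1+1.3²) = 30.85 ft
R = A/P = 117.4/30.85 = 3.806 ft
Q = (1.486/n)·A·R^(2/3)·S^(1/2) = (1.486/0.014) × 117.4 × 3.806^(2/3) × 0.0024^(1/2) = 1488 ft³/s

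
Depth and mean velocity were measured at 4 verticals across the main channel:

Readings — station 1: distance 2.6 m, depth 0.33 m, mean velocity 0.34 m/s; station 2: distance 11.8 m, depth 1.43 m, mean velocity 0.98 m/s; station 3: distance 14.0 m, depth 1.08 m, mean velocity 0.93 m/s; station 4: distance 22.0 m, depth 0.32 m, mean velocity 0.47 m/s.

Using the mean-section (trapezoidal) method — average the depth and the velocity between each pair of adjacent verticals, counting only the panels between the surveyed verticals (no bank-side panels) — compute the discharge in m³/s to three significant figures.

11.9 m³/s

Panel 1-2: Δb = 9.2 m, d̄ = (0.33+1.43)/2 = 0.88, v̄ = (0.34+0.98)/2 = 0.66 → q = 9.2×0.88×0.66 = 5.343 m³/s
Panel 2-3: Δb = 2.2 m, d̄ = (1.43+1.08)/2 = 1.255, v̄ = (0.98+0.93)/2 = 0.955 → q = 2.2×1.255×0.955 = 2.637 m³/s
Panel 3-4: Δb = 8 m, d̄ = (1.08+0.32)/2 = 0.7, v̄ = (0.93+0.47)/2 = 0.7 → q = 8×0.7×0.7 = 3.920 m³/s
Q = Σ q = 11.90 m³/s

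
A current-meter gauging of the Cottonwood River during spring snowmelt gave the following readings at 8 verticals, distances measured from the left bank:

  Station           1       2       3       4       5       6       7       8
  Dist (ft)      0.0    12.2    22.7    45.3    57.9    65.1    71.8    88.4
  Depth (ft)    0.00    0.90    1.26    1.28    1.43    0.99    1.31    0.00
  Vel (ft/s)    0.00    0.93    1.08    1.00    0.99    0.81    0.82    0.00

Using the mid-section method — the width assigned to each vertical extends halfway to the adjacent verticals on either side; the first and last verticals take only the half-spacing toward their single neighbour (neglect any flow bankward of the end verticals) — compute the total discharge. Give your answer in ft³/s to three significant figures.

w_2 = (22.7 − 0.0)/2 = 11.35 ft; q_2 = 0.93 × 0.90 × 11.35 = 9.500 ft³/s
w_3 = (45.3 − 12.2)/2 = 16.55 ft; q_3 = 1.08 × 1.26 × 16.55 = 22.52 ft³/s
w_4 = (57.9 − 22.7)/2 = 17.6 ft; q_4 = 1.00 × 1.28 × 17.6 = 22.53 ft³/s
w_5 = (65.1 − 45.3)/2 = 9.9 ft; q_5 = 0.99 × 1.43 × 9.9 = 14.02 ft³/s
w_6 = (71.8 − 57.9)/2 = 6.95 ft; q_6 = 0.81 × 0.99 × 6.95 = 5.573 ft³/s
w_7 = (88.4 − 65.1)/2 = 11.65 ft; q_7 = 0.82 × 1.31 × 11.65 = 12.51 ft³/s
Stations 1, 8 contribute zero (depth or velocity is 0).
Q = Σ qᵢ = 86.65 ft³/s

86.7 ft³/s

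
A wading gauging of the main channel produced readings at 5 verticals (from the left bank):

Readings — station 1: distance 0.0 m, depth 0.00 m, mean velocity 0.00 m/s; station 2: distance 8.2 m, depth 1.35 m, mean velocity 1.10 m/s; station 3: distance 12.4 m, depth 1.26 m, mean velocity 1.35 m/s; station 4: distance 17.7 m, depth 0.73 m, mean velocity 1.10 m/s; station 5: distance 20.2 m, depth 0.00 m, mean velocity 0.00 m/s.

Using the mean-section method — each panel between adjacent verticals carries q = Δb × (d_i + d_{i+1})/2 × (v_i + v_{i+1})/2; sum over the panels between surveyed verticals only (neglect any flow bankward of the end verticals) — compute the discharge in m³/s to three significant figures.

16.7 m³/s

Panel 1-2: Δb = 8.2 m, d̄ = (0.00+1.35)/2 = 0.675, v̄ = (0.00+1.10)/2 = 0.55 → q = 8.2×0.675×0.55 = 3.044 m³/s
Panel 2-3: Δb = 4.2 m, d̄ = (1.35+1.26)/2 = 1.305, v̄ = (1.10+1.35)/2 = 1.225 → q = 4.2×1.305×1.225 = 6.714 m³/s
Panel 3-4: Δb = 5.3 m, d̄ = (1.26+0.73)/2 = 0.995, v̄ = (1.35+1.10)/2 = 1.225 → q = 5.3×0.995×1.225 = 6.460 m³/s
Panel 4-5: Δb = 2.5 m, d̄ = (0.73+0.00)/2 = 0.365, v̄ = (1.10+0.00)/2 = 0.55 → q = 2.5×0.365×0.55 = 0.5019 m³/s
Q = Σ q = 16.72 m³/s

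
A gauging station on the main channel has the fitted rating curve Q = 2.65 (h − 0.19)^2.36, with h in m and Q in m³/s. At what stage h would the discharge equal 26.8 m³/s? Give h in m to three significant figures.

h − h₀ = (Q/C)^(1/b) = (26.8/2.65)^(1/2.36) = 2.666 m
h = 0.19 + 2.666 = 2.856 m

2.86 m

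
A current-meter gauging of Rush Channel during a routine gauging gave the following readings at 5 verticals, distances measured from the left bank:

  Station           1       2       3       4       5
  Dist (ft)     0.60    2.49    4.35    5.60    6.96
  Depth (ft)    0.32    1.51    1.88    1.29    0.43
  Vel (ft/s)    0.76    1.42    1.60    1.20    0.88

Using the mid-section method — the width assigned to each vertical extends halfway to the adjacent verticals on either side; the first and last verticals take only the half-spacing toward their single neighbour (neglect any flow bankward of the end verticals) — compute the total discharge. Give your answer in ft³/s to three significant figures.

11.2 ft³/s

w_1 = (2.49 − 0.60)/2 = 0.945 ft; q_1 = 0.76 × 0.32 × 0.945 = 0.2298 ft³/s
w_2 = (4.35 − 0.60)/2 = 1.875 ft; q_2 = 1.42 × 1.51 × 1.875 = 4.020 ft³/s
w_3 = (5.60 − 2.49)/2 = 1.555 ft; q_3 = 1.60 × 1.88 × 1.555 = 4.677 ft³/s
w_4 = (6.96 − 4.35)/2 = 1.305 ft; q_4 = 1.20 × 1.29 × 1.305 = 2.020 ft³/s
w_5 = (6.96 − 5.60)/2 = 0.68 ft; q_5 = 0.88 × 0.43 × 0.68 = 0.2573 ft³/s
Q = Σ qᵢ = 11.21 ft³/s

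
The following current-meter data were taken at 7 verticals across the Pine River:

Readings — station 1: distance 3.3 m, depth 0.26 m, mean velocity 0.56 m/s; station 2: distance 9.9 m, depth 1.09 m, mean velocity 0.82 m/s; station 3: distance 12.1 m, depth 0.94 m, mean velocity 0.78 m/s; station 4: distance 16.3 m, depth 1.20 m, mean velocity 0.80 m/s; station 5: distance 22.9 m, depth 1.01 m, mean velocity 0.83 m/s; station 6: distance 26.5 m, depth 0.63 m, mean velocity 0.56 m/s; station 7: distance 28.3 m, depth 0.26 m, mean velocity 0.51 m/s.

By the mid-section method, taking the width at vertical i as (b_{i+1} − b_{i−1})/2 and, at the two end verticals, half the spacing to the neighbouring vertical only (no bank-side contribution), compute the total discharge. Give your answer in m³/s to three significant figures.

17.3 m³/s

w_1 = (9.9 − 3.3)/2 = 3.3 m; q_1 = 0.56 × 0.26 × 3.3 = 0.4805 m³/s
w_2 = (12.1 − 3.3)/2 = 4.4 m; q_2 = 0.82 × 1.09 × 4.4 = 3.933 m³/s
w_3 = (16.3 − 9.9)/2 = 3.2 m; q_3 = 0.78 × 0.94 × 3.2 = 2.346 m³/s
w_4 = (22.9 − 12.1)/2 = 5.4 m; q_4 = 0.80 × 1.20 × 5.4 = 5.184 m³/s
w_5 = (26.5 − 16.3)/2 = 5.1 m; q_5 = 0.83 × 1.01 × 5.1 = 4.275 m³/s
w_6 = (28.3 − 22.9)/2 = 2.7 m; q_6 = 0.56 × 0.63 × 2.7 = 0.9526 m³/s
w_7 = (28.3 − 26.5)/2 = 0.9 m; q_7 = 0.51 × 0.26 × 0.9 = 0.1193 m³/s
Q = Σ qᵢ = 17.29 m³/s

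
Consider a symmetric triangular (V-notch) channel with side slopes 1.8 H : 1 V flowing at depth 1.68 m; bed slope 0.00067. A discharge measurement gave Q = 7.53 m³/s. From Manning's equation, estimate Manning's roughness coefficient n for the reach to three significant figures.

0.0142

A = z·y² = 1.8×1.68² = 5.080 m²
P = 2y√(1+z²) = 2×1.68×√(1+1.8²) = 6.919 m
R = A/P = 5.080/6.919 = 0.7343 m
n = (1/Q)·A·R^(2/3)·S^(1/2) = (1/7.53) × 5.080 × 0.8139 × 0.02588 = 0.01421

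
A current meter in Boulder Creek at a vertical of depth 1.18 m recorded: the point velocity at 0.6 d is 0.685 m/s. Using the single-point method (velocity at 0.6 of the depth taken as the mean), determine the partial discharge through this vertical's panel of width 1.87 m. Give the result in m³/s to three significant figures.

1.51 m³/s

v̄ = v₀.₆ = 0.685 m/s
q = v̄ × d × w = 0.6850 × 1.18 × 1.87 = 1.512 m³/s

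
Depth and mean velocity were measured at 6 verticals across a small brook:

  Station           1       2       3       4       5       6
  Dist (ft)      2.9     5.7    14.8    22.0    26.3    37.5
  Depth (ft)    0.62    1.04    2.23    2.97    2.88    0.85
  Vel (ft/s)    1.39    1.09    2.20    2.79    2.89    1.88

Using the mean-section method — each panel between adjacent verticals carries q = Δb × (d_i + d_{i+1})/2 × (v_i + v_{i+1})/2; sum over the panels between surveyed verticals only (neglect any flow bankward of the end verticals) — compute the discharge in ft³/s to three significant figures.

Panel 1-2: Δb = 2.8 ft, d̄ = (0.62+1.04)/2 = 0.83, v̄ = (1.39+1.09)/2 = 1.24 → q = 2.8×0.83×1.24 = 2.882 ft³/s
Panel 2-3: Δb = 9.1 ft, d̄ = (1.04+2.23)/2 = 1.635, v̄ = (1.09+2.20)/2 = 1.645 → q = 9.1×1.635×1.645 = 24.48 ft³/s
Panel 3-4: Δb = 7.2 ft, d̄ = (2.23+2.97)/2 = 2.6, v̄ = (2.20+2.79)/2 = 2.495 → q = 7.2×2.6×2.495 = 46.71 ft³/s
Panel 4-5: Δb = 4.3 ft, d̄ = (2.97+2.88)/2 = 2.925, v̄ = (2.79+2.89)/2 = 2.84 → q = 4.3×2.925×2.84 = 35.72 ft³/s
Panel 5-6: Δb = 11.2 ft, d̄ = (2.88+0.85)/2 = 1.865, v̄ = (2.89+1.88)/2 = 2.385 → q = 11.2×1.865×2.385 = 49.82 ft³/s
Q = Σ q = 159.6 ft³/s

160 ft³/s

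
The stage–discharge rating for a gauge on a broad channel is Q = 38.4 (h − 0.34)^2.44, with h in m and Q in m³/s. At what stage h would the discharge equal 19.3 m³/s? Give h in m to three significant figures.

h − h₀ = (Q/C)^(1/b) = (19.3/38.4)^(1/2.44) = 0.7543 m
h = 0.34 + 0.7543 = 1.094 m

1.09 m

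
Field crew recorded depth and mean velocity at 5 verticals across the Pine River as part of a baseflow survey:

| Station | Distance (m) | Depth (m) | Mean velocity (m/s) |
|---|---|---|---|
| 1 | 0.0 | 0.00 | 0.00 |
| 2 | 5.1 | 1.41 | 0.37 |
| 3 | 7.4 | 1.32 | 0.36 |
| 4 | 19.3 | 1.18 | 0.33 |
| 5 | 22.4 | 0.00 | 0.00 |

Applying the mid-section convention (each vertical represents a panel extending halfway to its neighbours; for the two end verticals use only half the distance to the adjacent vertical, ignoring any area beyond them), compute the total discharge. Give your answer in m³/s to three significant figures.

w_2 = (7.4 − 0.0)/2 = 3.7 m; q_2 = 0.37 × 1.41 × 3.7 = 1.930 m³/s
w_3 = (19.3 − 5.1)/2 = 7.1 m; q_3 = 0.36 × 1.32 × 7.1 = 3.374 m³/s
w_4 = (22.4 − 7.4)/2 = 7.5 m; q_4 = 0.33 × 1.18 × 7.5 = 2.921 m³/s
Stations 1, 5 contribute zero (depth or velocity is 0).
Q = Σ qᵢ = 8.225 m³/s

8.22 m³/s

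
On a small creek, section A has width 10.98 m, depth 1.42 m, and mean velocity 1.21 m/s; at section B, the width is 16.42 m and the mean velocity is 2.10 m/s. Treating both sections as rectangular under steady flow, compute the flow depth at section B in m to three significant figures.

0.547 m

Q = A₁V₁ = (10.98×1.42) × 1.21 = 18.87 m³/s
d₂ = Q/(b₂ V₂) = 18.87/(16.42×2.10) = 0.5471 m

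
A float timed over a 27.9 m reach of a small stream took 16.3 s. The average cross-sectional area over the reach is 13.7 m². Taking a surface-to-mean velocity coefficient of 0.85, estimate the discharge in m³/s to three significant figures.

v_surface = L / t̄ = 27.9 / 16.3 = 1.712 m/s
v_mean = 0.85 × 1.712 = 1.455 m/s
Q = A × v_mean = 13.7 × 1.455 = 19.93 m³/s

19.9 m³/s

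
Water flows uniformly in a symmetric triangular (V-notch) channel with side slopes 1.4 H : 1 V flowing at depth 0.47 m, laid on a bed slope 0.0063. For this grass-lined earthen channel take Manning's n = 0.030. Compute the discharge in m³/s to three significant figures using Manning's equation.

A = z·y² = 1.4×0.47² = 0.3093 m²
P = 2y√(1+z²) = 2×0.47×√(1+1.4²) = 1.617 m
R = A/P = 0.3093/1.617 = 0.1912 m
Q = (1/n)·A·R^(2/3)·S^(1/2) = (1/0.030) × 0.3093 × 0.1912^(2/3) × 0.0063^(1/2) = 0.2716 m³/s

0.272 m³/s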